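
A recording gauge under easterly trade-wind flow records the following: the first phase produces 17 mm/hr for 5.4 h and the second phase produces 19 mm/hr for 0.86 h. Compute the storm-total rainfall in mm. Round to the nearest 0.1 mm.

total ≈ 108.1 mm

Total = Σ Rᵢ Δtᵢ = 17 × 5.4 + 19 × 0.86
      = 91.8 + 16.34 = 108.1 mm.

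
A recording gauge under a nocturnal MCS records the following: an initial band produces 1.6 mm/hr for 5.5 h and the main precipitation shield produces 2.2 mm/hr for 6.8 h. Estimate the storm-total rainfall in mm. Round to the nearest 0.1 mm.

Total = Σ Rᵢ Δtᵢ = 1.6 × 5.5 + 2.2 × 6.8
      = 8.8 + 14.96 = 23.8 mm.

total ≈ 23.8 mm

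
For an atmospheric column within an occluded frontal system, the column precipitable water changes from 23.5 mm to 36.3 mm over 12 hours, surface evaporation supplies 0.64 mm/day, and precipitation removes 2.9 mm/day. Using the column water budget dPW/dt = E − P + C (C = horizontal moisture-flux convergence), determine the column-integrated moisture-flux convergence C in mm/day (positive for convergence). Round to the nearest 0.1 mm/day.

C ≈ 27.9 mm/day

dPW/dt = (36.3 − 23.5) mm / (12/24 day) = +25.600 mm/day.
C = dPW/dt − E + P = (+25.600) − 0.64 + 2.9 = 27.9 mm/day.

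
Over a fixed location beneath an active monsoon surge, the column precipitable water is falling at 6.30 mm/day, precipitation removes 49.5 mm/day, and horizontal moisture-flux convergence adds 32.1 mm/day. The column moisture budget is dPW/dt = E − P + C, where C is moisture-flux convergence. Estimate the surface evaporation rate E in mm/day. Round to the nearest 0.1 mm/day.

E ≈ 11.1 mm/day

dPW/dt = -6.30 mm/day.
E = dPW/dt + P − C = (-6.30) + 49.5 − (32.1) = 11.1 mm/day.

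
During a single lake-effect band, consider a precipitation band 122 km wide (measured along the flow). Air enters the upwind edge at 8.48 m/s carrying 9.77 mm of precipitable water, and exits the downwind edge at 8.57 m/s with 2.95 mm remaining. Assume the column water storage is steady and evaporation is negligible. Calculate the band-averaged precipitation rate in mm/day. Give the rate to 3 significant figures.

Column moisture flux per unit crosswind length is F = V × PW.
Inflow: F_in = 8.48 × 9.77 = 82.8496 mm·m/s
Outflow: F_out = 8.57 × 2.95 = 25.2815 mm·m/s
Steady-state rate R = (F_in − F_out)/L = (82.8496 − 25.2815) / 122000 m = 4.719e-04 mm/s.
R = 4.719e-04 × 3600 × 24 = 40.8 mm/day.

R ≈ 40.8 mm/day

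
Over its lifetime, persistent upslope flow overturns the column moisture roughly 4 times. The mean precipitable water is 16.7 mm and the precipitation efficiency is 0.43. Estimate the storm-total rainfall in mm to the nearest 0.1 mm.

Each cycle deposits ε × PW = 0.43 × 16.7 = 7.181 mm.
Over 4 cycles: 4 × 7.181 = 28.7 mm.

rainfall ≈ 28.7 mm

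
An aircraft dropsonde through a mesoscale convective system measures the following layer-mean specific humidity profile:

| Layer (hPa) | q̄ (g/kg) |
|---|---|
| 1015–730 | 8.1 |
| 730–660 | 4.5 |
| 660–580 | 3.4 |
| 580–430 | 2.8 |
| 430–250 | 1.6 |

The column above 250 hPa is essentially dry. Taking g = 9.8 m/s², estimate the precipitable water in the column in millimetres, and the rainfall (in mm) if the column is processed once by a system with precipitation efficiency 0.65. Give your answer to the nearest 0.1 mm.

PW ≈ 36.8 mm; rainfall ≈ 23.9 mm

Precipitable water is the column-integrated vapour mass per unit area: PW = (1/g) Σ q̄ Δp, with q in kg/kg and Δp in Pa (1 kg/m² of water = 1 mm).
Layer 1015–730 hPa: Δp = 285 hPa = 28500 Pa, q̄ = 0.0081 kg/kg → 0.0081 × 28500 / 9.8 = 23.56 mm
Layer 730–660 hPa: Δp = 70 hPa = 7000 Pa, q̄ = 0.0045 kg/kg → 0.0045 × 7000 / 9.8 = 3.21 mm
Layer 660–580 hPa: Δp = 80 hPa = 8000 Pa, q̄ = 0.0034 kg/kg → 0.0034 × 8000 / 9.8 = 2.78 mm
Layer 580–430 hPa: Δp = 150 hPa = 15000 Pa, q̄ = 0.0028 kg/kg → 0.0028 × 15000 / 9.8 = 4.29 mm
Layer 430–250 hPa: Δp = 180 hPa = 18000 Pa, q̄ = 0.0016 kg/kg → 0.0016 × 18000 / 9.8 = 2.94 mm
PW = 23.56 + 3.21 + 2.78 + 4.29 + 2.94 = 36.78 ≈ 36.8 mm.
Rainfall = ε × PW = 0.65 × 36.8 = 23.9 mm.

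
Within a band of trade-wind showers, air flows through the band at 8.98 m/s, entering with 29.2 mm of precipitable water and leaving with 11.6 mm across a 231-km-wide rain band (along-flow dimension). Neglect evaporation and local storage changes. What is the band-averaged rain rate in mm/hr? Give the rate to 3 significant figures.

R ≈ 2.46 mm/hr

Column moisture flux per unit crosswind length is F = V × PW.
Inflow: F_in = 8.98 × 29.2 = 262.216 mm·m/s
Outflow: F_out = 8.98 × 11.6 = 104.168 mm·m/s
Steady-state rate R = (F_in − F_out)/L = (262.216 − 104.168) / 231000 m = 6.842e-04 mm/s.
R = 6.842e-04 × 3600 = 2.46 mm/hr.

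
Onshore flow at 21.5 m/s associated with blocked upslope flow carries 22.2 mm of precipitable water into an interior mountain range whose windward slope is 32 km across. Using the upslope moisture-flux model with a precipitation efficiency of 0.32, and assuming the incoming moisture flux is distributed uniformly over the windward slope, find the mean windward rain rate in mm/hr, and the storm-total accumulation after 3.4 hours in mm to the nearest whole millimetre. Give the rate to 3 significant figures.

Incoming column moisture flux per unit ridge length: F = V × PW = 21.5 × 22.2 = 477.3 mm·m/s.
Spread over the 32 km slope with efficiency ε = 0.32: R = ε·F/W = 0.32 × 477.3 / 32000 m = 4.773e-03 mm/s.
R = 4.773e-03 × 3600 = 17.2 mm/hr.
Over 3.4 h: total = 17.2 × 3.4 = 58.48 ≈ 58 mm.

R ≈ 17.2 mm/hr; total ≈ 58 mm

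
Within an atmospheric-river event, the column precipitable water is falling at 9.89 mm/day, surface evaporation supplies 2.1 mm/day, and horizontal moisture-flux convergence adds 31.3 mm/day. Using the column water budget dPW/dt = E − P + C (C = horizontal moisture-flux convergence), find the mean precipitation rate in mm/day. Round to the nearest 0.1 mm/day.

dPW/dt = -9.89 mm/day.
P = E + C − dPW/dt = 2.1 + (31.3) − (-9.89) = 43.3 mm/day.

P ≈ 43.3 mm/day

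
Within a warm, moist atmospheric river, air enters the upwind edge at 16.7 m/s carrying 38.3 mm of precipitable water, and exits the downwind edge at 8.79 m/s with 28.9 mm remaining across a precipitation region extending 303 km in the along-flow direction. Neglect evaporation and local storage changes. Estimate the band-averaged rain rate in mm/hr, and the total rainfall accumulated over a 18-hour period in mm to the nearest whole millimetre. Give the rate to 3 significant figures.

Column moisture flux per unit crosswind length is F = V × PW.
Inflow: F_in = 16.7 × 38.3 = 639.61 mm·m/s
Outflow: F_out = 8.79 × 28.9 = 254.031 mm·m/s
Steady-state rate R = (F_in − F_out)/L = (639.61 − 254.031) / 303000 m = 1.273e-03 mm/s.
R = 1.273e-03 × 3600 = 4.58 mm/hr.
Over 18 h: total = 4.58 × 18 = 82.44 ≈ 82 mm.

R ≈ 4.58 mm/hr; total ≈ 82 mm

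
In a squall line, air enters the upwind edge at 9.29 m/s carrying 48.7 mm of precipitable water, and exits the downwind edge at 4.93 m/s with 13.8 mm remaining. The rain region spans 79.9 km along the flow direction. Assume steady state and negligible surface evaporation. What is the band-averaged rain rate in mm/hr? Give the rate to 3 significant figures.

Column moisture flux per unit crosswind length is F = V × PW.
Inflow: F_in = 9.29 × 48.7 = 452.423 mm·m/s
Outflow: F_out = 4.93 × 13.8 = 68.034 mm·m/s
Steady-state rate R = (F_in − F_out)/L = (452.423 − 68.034) / 79900 m = 4.811e-03 mm/s.
R = 4.811e-03 × 3600 = 17.3 mm/hr.

R ≈ 17.3 mm/hr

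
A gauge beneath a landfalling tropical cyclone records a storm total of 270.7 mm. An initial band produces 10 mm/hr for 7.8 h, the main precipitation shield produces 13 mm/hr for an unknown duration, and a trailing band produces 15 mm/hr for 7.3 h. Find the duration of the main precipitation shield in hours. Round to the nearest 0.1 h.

duration ≈ 6.4 h

Known phases: 10 × 7.8 + 15 × 7.3 = 78 + 109.5 = 187.5 mm.
Remaining depth = 270.7 − 187.5 = 83.2 mm.
Duration = 83.2 / 13 = 6.4 h.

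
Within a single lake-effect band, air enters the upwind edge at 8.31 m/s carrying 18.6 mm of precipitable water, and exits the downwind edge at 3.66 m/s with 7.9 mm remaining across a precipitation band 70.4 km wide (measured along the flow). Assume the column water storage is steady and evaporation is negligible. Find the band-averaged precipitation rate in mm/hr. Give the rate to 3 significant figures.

R ≈ 6.43 mm/hr

Column moisture flux per unit crosswind length is F = V × PW.
Inflow: F_in = 8.31 × 18.6 = 154.566 mm·m/s
Outflow: F_out = 3.66 × 7.9 = 28.914 mm·m/s
Steady-state rate R = (F_in − F_out)/L = (154.566 − 28.914) / 70400 m = 1.785e-03 mm/s.
R = 1.785e-03 × 3600 = 6.43 mm/hr.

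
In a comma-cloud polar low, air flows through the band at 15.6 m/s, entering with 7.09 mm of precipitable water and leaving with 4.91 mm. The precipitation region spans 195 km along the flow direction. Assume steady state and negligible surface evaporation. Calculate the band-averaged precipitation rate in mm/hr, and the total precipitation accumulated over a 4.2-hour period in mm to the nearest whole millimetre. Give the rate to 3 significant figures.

R ≈ 0.628 mm/hr; total ≈ 3 mm

Column moisture flux per unit crosswind length is F = V × PW.
Inflow: F_in = 15.6 × 7.09 = 110.604 mm·m/s
Outflow: F_out = 15.6 × 4.91 = 76.596 mm·m/s
Steady-state rate R = (F_in − F_out)/L = (110.604 − 76.596) / 195000 m = 1.744e-04 mm/s.
R = 1.744e-04 × 3600 = 0.628 mm/hr.
Over 4.2 h: total = 0.628 × 4.2 = 2.6376 ≈ 3 mm.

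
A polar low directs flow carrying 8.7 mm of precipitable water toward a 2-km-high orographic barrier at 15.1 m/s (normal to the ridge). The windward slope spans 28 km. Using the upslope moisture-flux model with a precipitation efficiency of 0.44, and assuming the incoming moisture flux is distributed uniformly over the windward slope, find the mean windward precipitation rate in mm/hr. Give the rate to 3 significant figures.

R ≈ 7.43 mm/hr

Incoming column moisture flux per unit ridge length: F = V × PW = 15.1 × 8.7 = 131.37 mm·m/s.
Spread over the 28 km slope with efficiency ε = 0.44: R = ε·F/W = 0.44 × 131.37 / 28000 m = 2.064e-03 mm/s.
R = 2.064e-03 × 3600 = 7.43 mm/hr.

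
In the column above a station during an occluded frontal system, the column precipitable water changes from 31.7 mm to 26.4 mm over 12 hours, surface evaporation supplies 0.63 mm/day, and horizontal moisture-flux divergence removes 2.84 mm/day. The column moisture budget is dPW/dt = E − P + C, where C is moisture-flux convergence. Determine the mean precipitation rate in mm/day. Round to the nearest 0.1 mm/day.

dPW/dt = (26.4 − 31.7) mm / (12/24 day) = -10.600 mm/day.
P = E + C − dPW/dt = 0.63 + (-2.84) − (-10.600) = 8.4 mm/day.

P ≈ 8.4 mm/day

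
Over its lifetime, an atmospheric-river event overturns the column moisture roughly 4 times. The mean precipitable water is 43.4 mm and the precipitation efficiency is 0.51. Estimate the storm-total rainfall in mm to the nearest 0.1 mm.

rainfall ≈ 88.5 mm

Each cycle deposits ε × PW = 0.51 × 43.4 = 22.134 mm.
Over 4 cycles: 4 × 22.134 = 88.5 mm.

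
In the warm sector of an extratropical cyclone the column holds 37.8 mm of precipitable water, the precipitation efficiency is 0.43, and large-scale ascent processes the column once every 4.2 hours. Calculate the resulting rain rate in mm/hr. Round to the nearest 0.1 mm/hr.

R ≈ 3.9 mm/hr

Each overturning extracts ε × PW = 0.43 × 37.8 = 16.254 mm.
Rate = ε·PW / τ = 16.254 / 4.2 h = 3.9 mm/hr.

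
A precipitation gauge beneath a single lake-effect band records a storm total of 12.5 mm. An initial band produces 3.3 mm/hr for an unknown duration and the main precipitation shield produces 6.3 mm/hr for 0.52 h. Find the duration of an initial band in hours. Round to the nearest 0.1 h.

duration ≈ 2.8 h

Known phases: 6.3 × 0.52 = 3.276 mm.
Remaining depth = 12.5 − 3.276 = 9.224 mm.
Duration = 9.224 / 3.3 = 2.8 h.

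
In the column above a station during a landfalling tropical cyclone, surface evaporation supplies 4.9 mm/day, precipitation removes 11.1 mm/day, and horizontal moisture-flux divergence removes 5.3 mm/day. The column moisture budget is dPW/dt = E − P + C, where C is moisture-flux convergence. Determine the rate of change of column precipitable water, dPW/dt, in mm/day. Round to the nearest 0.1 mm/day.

dPW/dt ≈ -11.5 mm/day

dPW/dt = E − P + C = 4.9 − 11.1 + (-5.3) = -11.5 mm/day.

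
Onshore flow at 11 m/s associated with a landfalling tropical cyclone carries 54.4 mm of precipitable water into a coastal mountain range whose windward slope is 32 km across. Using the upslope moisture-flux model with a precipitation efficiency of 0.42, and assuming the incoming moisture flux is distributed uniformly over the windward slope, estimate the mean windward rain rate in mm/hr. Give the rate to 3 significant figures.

R ≈ 28.3 mm/hr

Incoming column moisture flux per unit ridge length: F = V × PW = 11 × 54.4 = 598.4 mm·m/s.
Spread over the 32 km slope with efficiency ε = 0.42: R = ε·F/W = 0.42 × 598.4 / 32000 m = 7.854e-03 mm/s.
R = 7.854e-03 × 3600 = 28.3 mm/hr.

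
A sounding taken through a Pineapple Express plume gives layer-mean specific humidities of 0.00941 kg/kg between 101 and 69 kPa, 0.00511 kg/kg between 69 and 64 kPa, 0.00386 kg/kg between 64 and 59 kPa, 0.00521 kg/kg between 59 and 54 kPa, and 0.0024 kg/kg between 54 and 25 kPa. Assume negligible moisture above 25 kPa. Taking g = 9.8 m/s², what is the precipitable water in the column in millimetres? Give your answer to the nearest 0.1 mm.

PW ≈ 45.1 mm

Precipitable water is the column-integrated vapour mass per unit area: PW = (1/g) Σ q̄ Δp, with q in kg/kg and Δp in Pa (1 kg/m² of water = 1 mm).
Layer 101–69 kPa: Δp = 320 hPa = 32000 Pa, q̄ = 0.00941 kg/kg → 0.00941 × 32000 / 9.8 = 30.73 mm
Layer 69–64 kPa: Δp = 50 hPa = 5000 Pa, q̄ = 0.00511 kg/kg → 0.00511 × 5000 / 9.8 = 2.61 mm
Layer 64–59 kPa: Δp = 50 hPa = 5000 Pa, q̄ = 0.00386 kg/kg → 0.00386 × 5000 / 9.8 = 1.97 mm
Layer 59–54 kPa: Δp = 50 hPa = 5000 Pa, q̄ = 0.00521 kg/kg → 0.00521 × 5000 / 9.8 = 2.66 mm
Layer 54–25 kPa: Δp = 290 hPa = 29000 Pa, q̄ = 0.0024 kg/kg → 0.0024 × 29000 / 9.8 = 7.10 mm
PW = 30.73 + 2.61 + 1.97 + 2.66 + 7.10 = 45.07 ≈ 45.1 mm.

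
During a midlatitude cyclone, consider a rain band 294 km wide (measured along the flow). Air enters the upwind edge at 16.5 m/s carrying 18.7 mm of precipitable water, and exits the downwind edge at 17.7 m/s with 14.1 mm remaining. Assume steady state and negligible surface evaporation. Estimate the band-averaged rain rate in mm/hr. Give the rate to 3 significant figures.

R ≈ 0.722 mm/hr

Column moisture flux per unit crosswind length is F = V × PW.
Inflow: F_in = 16.5 × 18.7 = 308.55 mm·m/s
Outflow: F_out = 17.7 × 14.1 = 249.57 mm·m/s
Steady-state rate R = (F_in − F_out)/L = (308.55 − 249.57) / 294000 m = 2.006e-04 mm/s.
R = 2.006e-04 × 3600 = 0.722 mm/hr.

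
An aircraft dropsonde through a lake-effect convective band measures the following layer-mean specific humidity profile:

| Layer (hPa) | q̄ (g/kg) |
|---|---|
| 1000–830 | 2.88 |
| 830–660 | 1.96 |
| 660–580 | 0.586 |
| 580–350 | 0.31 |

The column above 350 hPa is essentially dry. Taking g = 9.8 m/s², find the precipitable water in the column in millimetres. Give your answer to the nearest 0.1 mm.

PW ≈ 9.6 mm

Precipitable water is the column-integrated vapour mass per unit area: PW = (1/g) Σ q̄ Δp, with q in kg/kg and Δp in Pa (1 kg/m² of water = 1 mm).
Layer 1000–830 hPa: Δp = 170 hPa = 17000 Pa, q̄ = 0.00288 kg/kg → 0.00288 × 17000 / 9.8 = 5.00 mm
Layer 830–660 hPa: Δp = 170 hPa = 17000 Pa, q̄ = 0.00196 kg/kg → 0.00196 × 17000 / 9.8 = 3.40 mm
Layer 660–580 hPa: Δp = 80 hPa = 8000 Pa, q̄ = 0.000586 kg/kg → 0.000586 × 8000 / 9.8 = 0.48 mm
Layer 580–350 hPa: Δp = 230 hPa = 23000 Pa, q̄ = 0.00031 kg/kg → 0.00031 × 23000 / 9.8 = 0.73 mm
PW = 5.00 + 3.40 + 0.48 + 0.73 = 9.61 ≈ 9.6 mm.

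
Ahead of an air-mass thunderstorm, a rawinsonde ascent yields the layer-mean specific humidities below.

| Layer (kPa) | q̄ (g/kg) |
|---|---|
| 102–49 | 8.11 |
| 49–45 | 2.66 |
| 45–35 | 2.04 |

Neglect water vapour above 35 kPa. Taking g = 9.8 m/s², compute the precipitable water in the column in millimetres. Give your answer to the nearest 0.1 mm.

Precipitable water is the column-integrated vapour mass per unit area: PW = (1/g) Σ q̄ Δp, with q in kg/kg and Δp in Pa (1 kg/m² of water = 1 mm).
Layer 102–49 kPa: Δp = 530 hPa = 53000 Pa, q̄ = 0.00811 kg/kg → 0.00811 × 53000 / 9.8 = 43.86 mm
Layer 49–45 kPa: Δp = 40 hPa = 4000 Pa, q̄ = 0.00266 kg/kg → 0.00266 × 4000 / 9.8 = 1.09 mm
Layer 45–35 kPa: Δp = 100 hPa = 10000 Pa, q̄ = 0.00204 kg/kg → 0.00204 × 10000 / 9.8 = 2.08 mm
PW = 43.86 + 1.09 + 2.08 = 47.03 ≈ 47.0 mm.

PW ≈ 47.0 mm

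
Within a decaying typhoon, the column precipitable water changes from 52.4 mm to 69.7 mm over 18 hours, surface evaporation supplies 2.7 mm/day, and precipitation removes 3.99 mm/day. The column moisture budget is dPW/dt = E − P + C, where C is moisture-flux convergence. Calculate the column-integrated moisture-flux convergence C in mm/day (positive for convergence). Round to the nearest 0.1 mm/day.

C ≈ 24.4 mm/day

dPW/dt = (69.7 − 52.4) mm / (18/24 day) = +23.067 mm/day.
C = dPW/dt − E + P = (+23.067) − 2.7 + 3.99 = 24.4 mm/day.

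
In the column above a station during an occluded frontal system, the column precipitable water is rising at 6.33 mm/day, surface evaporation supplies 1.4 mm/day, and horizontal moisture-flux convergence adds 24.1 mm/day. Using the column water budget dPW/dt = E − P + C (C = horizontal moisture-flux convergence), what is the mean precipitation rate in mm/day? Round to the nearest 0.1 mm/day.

dPW/dt = +6.33 mm/day.
P = E + C − dPW/dt = 1.4 + (24.1) − (+6.33) = 19.2 mm/day.

P ≈ 19.2 mm/day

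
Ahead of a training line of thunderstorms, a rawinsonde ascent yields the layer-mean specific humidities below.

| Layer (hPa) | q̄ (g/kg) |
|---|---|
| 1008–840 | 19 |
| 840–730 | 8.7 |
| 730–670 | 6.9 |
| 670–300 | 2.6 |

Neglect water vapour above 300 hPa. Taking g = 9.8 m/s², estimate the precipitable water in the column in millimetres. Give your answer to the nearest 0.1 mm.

Precipitable water is the column-integrated vapour mass per unit area: PW = (1/g) Σ q̄ Δp, with q in kg/kg and Δp in Pa (1 kg/m² of water = 1 mm).
Layer 1008–840 hPa: Δp = 168 hPa = 16800 Pa, q̄ = 0.019 kg/kg → 0.019 × 16800 / 9.8 = 32.57 mm
Layer 840–730 hPa: Δp = 110 hPa = 11000 Pa, q̄ = 0.0087 kg/kg → 0.0087 × 11000 / 9.8 = 9.77 mm
Layer 730–670 hPa: Δp = 60 hPa = 6000 Pa, q̄ = 0.0069 kg/kg → 0.0069 × 6000 / 9.8 = 4.22 mm
Layer 670–300 hPa: Δp = 370 hPa = 37000 Pa, q̄ = 0.0026 kg/kg → 0.0026 × 37000 / 9.8 = 9.82 mm
PW = 32.57 + 9.77 + 4.22 + 9.82 = 56.38 ≈ 56.4 mm.

PW ≈ 56.4 mm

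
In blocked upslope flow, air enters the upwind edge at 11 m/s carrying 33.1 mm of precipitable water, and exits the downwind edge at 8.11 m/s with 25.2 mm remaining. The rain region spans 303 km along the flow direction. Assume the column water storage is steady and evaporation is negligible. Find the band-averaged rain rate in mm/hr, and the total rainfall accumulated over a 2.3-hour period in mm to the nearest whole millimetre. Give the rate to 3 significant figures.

R ≈ 1.90 mm/hr; total ≈ 4 mm

Column moisture flux per unit crosswind length is F = V × PW.
Inflow: F_in = 11 × 33.1 = 364.1 mm·m/s
Outflow: F_out = 8.11 × 25.2 = 204.372 mm·m/s
Steady-state rate R = (F_in − F_out)/L = (364.1 − 204.372) / 303000 m = 5.272e-04 mm/s.
R = 5.272e-04 × 3600 = 1.90 mm/hr.
Over 2.3 h: total = 1.90 × 2.3 = 4.37 ≈ 4 mm.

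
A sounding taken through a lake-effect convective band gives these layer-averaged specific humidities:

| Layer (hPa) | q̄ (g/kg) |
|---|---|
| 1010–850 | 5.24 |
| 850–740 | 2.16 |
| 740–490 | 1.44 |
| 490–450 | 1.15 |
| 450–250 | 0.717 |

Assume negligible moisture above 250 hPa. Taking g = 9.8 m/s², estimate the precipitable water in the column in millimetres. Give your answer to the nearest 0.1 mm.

PW ≈ 16.6 mm

Precipitable water is the column-integrated vapour mass per unit area: PW = (1/g) Σ q̄ Δp, with q in kg/kg and Δp in Pa (1 kg/m² of water = 1 mm).
Layer 1010–850 hPa: Δp = 160 hPa = 16000 Pa, q̄ = 0.00524 kg/kg → 0.00524 × 16000 / 9.8 = 8.56 mm
Layer 850–740 hPa: Δp = 110 hPa = 11000 Pa, q̄ = 0.00216 kg/kg → 0.00216 × 11000 / 9.8 = 2.42 mm
Layer 740–490 hPa: Δp = 250 hPa = 25000 Pa, q̄ = 0.00144 kg/kg → 0.00144 × 25000 / 9.8 = 3.67 mm
Layer 490–450 hPa: Δp = 40 hPa = 4000 Pa, q̄ = 0.00115 kg/kg → 0.00115 × 4000 / 9.8 = 0.47 mm
Layer 450–250 hPa: Δp = 200 hPa = 20000 Pa, q̄ = 0.000717 kg/kg → 0.000717 × 20000 / 9.8 = 1.46 mm
PW = 8.56 + 2.42 + 3.67 + 0.47 + 1.46 = 16.58 ≈ 16.6 mm.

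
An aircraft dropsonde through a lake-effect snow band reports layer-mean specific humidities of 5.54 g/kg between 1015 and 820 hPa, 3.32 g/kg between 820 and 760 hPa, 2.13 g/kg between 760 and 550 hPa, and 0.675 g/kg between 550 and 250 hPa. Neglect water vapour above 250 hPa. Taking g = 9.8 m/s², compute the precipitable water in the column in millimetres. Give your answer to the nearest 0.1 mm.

PW ≈ 19.7 mm

Precipitable water is the column-integrated vapour mass per unit area: PW = (1/g) Σ q̄ Δp, with q in kg/kg and Δp in Pa (1 kg/m² of water = 1 mm).
Layer 1015–820 hPa: Δp = 195 hPa = 19500 Pa, q̄ = 0.00554 kg/kg → 0.00554 × 19500 / 9.8 = 11.02 mm
Layer 820–760 hPa: Δp = 60 hPa = 6000 Pa, q̄ = 0.00332 kg/kg → 0.00332 × 6000 / 9.8 = 2.03 mm
Layer 760–550 hPa: Δp = 210 hPa = 21000 Pa, q̄ = 0.00213 kg/kg → 0.00213 × 21000 / 9.8 = 4.56 mm
Layer 550–250 hPa: Δp = 300 hPa = 30000 Pa, q̄ = 0.000675 kg/kg → 0.000675 × 30000 / 9.8 = 2.07 mm
PW = 11.02 + 2.03 + 4.56 + 2.07 = 19.68 ≈ 19.7 mm.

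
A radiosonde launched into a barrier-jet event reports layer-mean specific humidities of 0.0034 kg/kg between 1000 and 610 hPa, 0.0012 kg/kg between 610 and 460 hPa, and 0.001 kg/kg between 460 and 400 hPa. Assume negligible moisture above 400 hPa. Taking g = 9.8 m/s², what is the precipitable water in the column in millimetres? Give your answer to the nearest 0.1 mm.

Precipitable water is the column-integrated vapour mass per unit area: PW = (1/g) Σ q̄ Δp, with q in kg/kg and Δp in Pa (1 kg/m² of water = 1 mm).
Layer 1000–610 hPa: Δp = 390 hPa = 39000 Pa, q̄ = 0.0034 kg/kg → 0.0034 × 39000 / 9.8 = 13.53 mm
Layer 610–460 hPa: Δp = 150 hPa = 15000 Pa, q̄ = 0.0012 kg/kg → 0.0012 × 15000 / 9.8 = 1.84 mm
Layer 460–400 hPa: Δp = 60 hPa = 6000 Pa, q̄ = 0.001 kg/kg → 0.001 × 6000 / 9.8 = 0.61 mm
PW = 13.53 + 1.84 + 0.61 = 15.98 ≈ 16.0 mm.

PW ≈ 16.0 mm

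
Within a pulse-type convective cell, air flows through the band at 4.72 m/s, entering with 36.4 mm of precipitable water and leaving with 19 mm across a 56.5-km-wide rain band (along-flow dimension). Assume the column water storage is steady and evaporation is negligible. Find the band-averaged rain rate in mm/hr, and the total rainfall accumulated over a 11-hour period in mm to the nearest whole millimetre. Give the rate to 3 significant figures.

R ≈ 5.23 mm/hr; total ≈ 58 mm

Column moisture flux per unit crosswind length is F = V × PW.
Inflow: F_in = 4.72 × 36.4 = 171.808 mm·m/s
Outflow: F_out = 4.72 × 19 = 89.68 mm·m/s
Steady-state rate R = (F_in − F_out)/L = (171.808 − 89.68) / 56500 m = 1.454e-03 mm/s.
R = 1.454e-03 × 3600 = 5.23 mm/hr.
Over 11 h: total = 5.23 × 11 = 57.53 ≈ 58 mm.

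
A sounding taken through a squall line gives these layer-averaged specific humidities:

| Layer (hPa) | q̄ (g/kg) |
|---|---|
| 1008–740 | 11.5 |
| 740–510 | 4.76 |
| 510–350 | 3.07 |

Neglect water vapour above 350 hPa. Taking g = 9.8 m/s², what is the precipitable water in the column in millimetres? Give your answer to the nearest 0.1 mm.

Precipitable water is the column-integrated vapour mass per unit area: PW = (1/g) Σ q̄ Δp, with q in kg/kg and Δp in Pa (1 kg/m² of water = 1 mm).
Layer 1008–740 hPa: Δp = 268 hPa = 26800 Pa, q̄ = 0.0115 kg/kg → 0.0115 × 26800 / 9.8 = 31.45 mm
Layer 740–510 hPa: Δp = 230 hPa = 23000 Pa, q̄ = 0.00476 kg/kg → 0.00476 × 23000 / 9.8 = 11.17 mm
Layer 510–350 hPa: Δp = 160 hPa = 16000 Pa, q̄ = 0.00307 kg/kg → 0.00307 × 16000 / 9.8 = 5.01 mm
PW = 31.45 + 11.17 + 5.01 = 47.63 ≈ 47.6 mm.

PW ≈ 47.6 mm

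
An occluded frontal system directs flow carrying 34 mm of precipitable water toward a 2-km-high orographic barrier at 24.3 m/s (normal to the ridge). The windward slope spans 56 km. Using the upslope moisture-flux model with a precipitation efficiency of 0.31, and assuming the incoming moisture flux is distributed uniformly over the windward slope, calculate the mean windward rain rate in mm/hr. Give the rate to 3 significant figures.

Incoming column moisture flux per unit ridge length: F = V × PW = 24.3 × 34 = 826.2 mm·m/s.
Spread over the 56 km slope with efficiency ε = 0.31: R = ε·F/W = 0.31 × 826.2 / 56000 m = 4.574e-03 mm/s.
R = 4.574e-03 × 3600 = 16.5 mm/hr.

R ≈ 16.5 mm/hr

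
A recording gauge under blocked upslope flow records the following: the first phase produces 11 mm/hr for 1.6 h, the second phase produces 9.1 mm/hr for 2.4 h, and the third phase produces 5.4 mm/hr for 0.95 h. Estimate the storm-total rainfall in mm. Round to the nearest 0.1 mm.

Total = Σ Rᵢ Δtᵢ = 11 × 1.6 + 9.1 × 2.4 + 5.4 × 0.95
      = 17.6 + 21.84 + 5.13 = 44.6 mm.

total ≈ 44.6 mm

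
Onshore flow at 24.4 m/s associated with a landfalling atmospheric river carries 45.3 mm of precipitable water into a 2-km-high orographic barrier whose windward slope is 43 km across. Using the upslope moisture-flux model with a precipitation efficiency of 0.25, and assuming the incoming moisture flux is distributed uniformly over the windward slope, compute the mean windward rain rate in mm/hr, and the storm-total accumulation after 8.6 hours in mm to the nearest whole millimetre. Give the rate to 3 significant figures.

R ≈ 23.1 mm/hr; total ≈ 199 mm

Incoming column moisture flux per unit ridge length: F = V × PW = 24.4 × 45.3 = 1105.32 mm·m/s.
Spread over the 43 km slope with efficiency ε = 0.25: R = ε·F/W = 0.25 × 1105.32 / 43000 m = 6.426e-03 mm/s.
R = 6.426e-03 × 3600 = 23.1 mm/hr.
Over 8.6 h: total = 23.1 × 8.6 = 198.66 ≈ 199 mm.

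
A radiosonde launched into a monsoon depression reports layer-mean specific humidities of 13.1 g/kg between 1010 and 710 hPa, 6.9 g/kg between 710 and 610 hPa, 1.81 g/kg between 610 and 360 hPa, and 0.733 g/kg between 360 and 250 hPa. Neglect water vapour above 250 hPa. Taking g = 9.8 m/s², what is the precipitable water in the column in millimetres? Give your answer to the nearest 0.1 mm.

PW ≈ 52.6 mm

Precipitable water is the column-integrated vapour mass per unit area: PW = (1/g) Σ q̄ Δp, with q in kg/kg and Δp in Pa (1 kg/m² of water = 1 mm).
Layer 1010–710 hPa: Δp = 300 hPa = 30000 Pa, q̄ = 0.0131 kg/kg → 0.0131 × 30000 / 9.8 = 40.10 mm
Layer 710–610 hPa: Δp = 100 hPa = 10000 Pa, q̄ = 0.0069 kg/kg → 0.0069 × 10000 / 9.8 = 7.04 mm
Layer 610–360 hPa: Δp = 250 hPa = 25000 Pa, q̄ = 0.00181 kg/kg → 0.00181 × 25000 / 9.8 = 4.62 mm
Layer 360–250 hPa: Δp = 110 hPa = 11000 Pa, q̄ = 0.000733 kg/kg → 0.000733 × 11000 / 9.8 = 0.82 mm
PW = 40.10 + 7.04 + 4.62 + 0.82 = 52.58 ≈ 52.6 mm.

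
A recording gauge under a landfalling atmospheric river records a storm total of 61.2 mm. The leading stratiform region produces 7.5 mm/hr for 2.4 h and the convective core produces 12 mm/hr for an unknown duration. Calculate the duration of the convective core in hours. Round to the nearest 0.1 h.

duration ≈ 3.6 h

Known phases: 7.5 × 2.4 = 18 mm.
Remaining depth = 61.2 − 18 = 43.2 mm.
Duration = 43.2 / 12 = 3.6 h.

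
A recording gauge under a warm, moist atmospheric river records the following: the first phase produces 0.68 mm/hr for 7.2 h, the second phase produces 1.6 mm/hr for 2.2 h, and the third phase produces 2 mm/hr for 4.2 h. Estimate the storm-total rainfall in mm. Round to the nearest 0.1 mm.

total ≈ 16.8 mm

Total = Σ Rᵢ Δtᵢ = 0.68 × 7.2 + 1.6 × 2.2 + 2 × 4.2
      = 4.896 + 3.52 + 8.4 = 16.8 mm.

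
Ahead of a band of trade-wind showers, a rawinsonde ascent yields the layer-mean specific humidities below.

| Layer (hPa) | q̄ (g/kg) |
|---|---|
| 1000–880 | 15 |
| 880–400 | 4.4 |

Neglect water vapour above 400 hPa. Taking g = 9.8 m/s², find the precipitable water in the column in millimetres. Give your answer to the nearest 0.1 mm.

PW ≈ 39.9 mm

Precipitable water is the column-integrated vapour mass per unit area: PW = (1/g) Σ q̄ Δp, with q in kg/kg and Δp in Pa (1 kg/m² of water = 1 mm).
Layer 1000–880 hPa: Δp = 120 hPa = 12000 Pa, q̄ = 0.015 kg/kg → 0.015 × 12000 / 9.8 = 18.37 mm
Layer 880–400 hPa: Δp = 480 hPa = 48000 Pa, q̄ = 0.0044 kg/kg → 0.0044 × 48000 / 9.8 = 21.55 mm
PW = 18.37 + 21.55 = 39.92 ≈ 39.9 mm.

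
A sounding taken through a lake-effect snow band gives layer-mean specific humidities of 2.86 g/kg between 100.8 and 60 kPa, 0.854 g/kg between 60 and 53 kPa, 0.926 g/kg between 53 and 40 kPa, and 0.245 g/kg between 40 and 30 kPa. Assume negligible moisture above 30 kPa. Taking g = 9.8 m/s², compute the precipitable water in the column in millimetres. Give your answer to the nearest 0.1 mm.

PW ≈ 14.0 mm

Precipitable water is the column-integrated vapour mass per unit area: PW = (1/g) Σ q̄ Δp, with q in kg/kg and Δp in Pa (1 kg/m² of water = 1 mm).
Layer 100.8–60 kPa: Δp = 408 hPa = 40800 Pa, q̄ = 0.00286 kg/kg → 0.00286 × 40800 / 9.8 = 11.91 mm
Layer 60–53 kPa: Δp = 70 hPa = 7000 Pa, q̄ = 0.000854 kg/kg → 0.000854 × 7000 / 9.8 = 0.61 mm
Layer 53–40 kPa: Δp = 130 hPa = 13000 Pa, q̄ = 0.000926 kg/kg → 0.000926 × 13000 / 9.8 = 1.23 mm
Layer 40–30 kPa: Δp = 100 hPa = 10000 Pa, q̄ = 0.000245 kg/kg → 0.000245 × 10000 / 9.8 = 0.25 mm
PW = 11.91 + 0.61 + 1.23 + 0.25 = 14.00 ≈ 14.0 mm.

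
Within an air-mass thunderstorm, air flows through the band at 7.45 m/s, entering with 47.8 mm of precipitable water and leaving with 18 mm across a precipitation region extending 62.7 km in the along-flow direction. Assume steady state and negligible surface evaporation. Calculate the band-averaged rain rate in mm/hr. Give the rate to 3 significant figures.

Column moisture flux per unit crosswind length is F = V × PW.
Inflow: F_in = 7.45 × 47.8 = 356.11 mm·m/s
Outflow: F_out = 7.45 × 18 = 134.1 mm·m/s
Steady-state rate R = (F_in − F_out)/L = (356.11 − 134.1) / 62700 m = 3.541e-03 mm/s.
R = 3.541e-03 × 3600 = 12.7 mm/hr.

R ≈ 12.7 mm/hr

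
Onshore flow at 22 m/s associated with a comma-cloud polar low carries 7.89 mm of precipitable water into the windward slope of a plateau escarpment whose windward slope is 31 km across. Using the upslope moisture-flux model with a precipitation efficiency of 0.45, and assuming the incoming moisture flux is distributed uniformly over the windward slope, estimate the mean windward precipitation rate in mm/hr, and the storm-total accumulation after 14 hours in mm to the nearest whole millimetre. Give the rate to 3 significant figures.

R ≈ 9.07 mm/hr; total ≈ 127 mm

Incoming column moisture flux per unit ridge length: F = V × PW = 22 × 7.89 = 173.58 mm·m/s.
Spread over the 31 km slope with efficiency ε = 0.45: R = ε·F/W = 0.45 × 173.58 / 31000 m = 2.520e-03 mm/s.
R = 2.520e-03 × 3600 = 9.07 mm/hr.
Over 14 h: total = 9.07 × 14 = 126.98 ≈ 127 mm.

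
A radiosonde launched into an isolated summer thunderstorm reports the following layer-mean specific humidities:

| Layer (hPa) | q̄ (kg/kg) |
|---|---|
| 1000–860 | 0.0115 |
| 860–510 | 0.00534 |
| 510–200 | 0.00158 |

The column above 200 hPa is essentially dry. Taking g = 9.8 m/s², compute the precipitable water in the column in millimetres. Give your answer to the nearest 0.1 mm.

PW ≈ 40.5 mm

Precipitable water is the column-integrated vapour mass per unit area: PW = (1/g) Σ q̄ Δp, with q in kg/kg and Δp in Pa (1 kg/m² of water = 1 mm).
Layer 1000–860 hPa: Δp = 140 hPa = 14000 Pa, q̄ = 0.0115 kg/kg → 0.0115 × 14000 / 9.8 = 16.43 mm
Layer 860–510 hPa: Δp = 350 hPa = 35000 Pa, q̄ = 0.00534 kg/kg → 0.00534 × 35000 / 9.8 = 19.07 mm
Layer 510–200 hPa: Δp = 310 hPa = 31000 Pa, q̄ = 0.00158 kg/kg → 0.00158 × 31000 / 9.8 = 5.00 mm
PW = 16.43 + 19.07 + 5.00 = 40.50 ≈ 40.5 mm.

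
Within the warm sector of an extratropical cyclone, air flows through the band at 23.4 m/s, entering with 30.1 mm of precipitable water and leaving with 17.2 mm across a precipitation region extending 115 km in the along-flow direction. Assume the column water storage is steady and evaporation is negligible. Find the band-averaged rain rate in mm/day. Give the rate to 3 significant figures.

R ≈ 227 mm/day

Column moisture flux per unit crosswind length is F = V × PW.
Inflow: F_in = 23.4 × 30.1 = 704.34 mm·m/s
Outflow: F_out = 23.4 × 17.2 = 402.48 mm·m/s
Steady-state rate R = (F_in − F_out)/L = (704.34 − 402.48) / 115000 m = 2.625e-03 mm/s.
R = 2.625e-03 × 3600 × 24 = 227 mm/day.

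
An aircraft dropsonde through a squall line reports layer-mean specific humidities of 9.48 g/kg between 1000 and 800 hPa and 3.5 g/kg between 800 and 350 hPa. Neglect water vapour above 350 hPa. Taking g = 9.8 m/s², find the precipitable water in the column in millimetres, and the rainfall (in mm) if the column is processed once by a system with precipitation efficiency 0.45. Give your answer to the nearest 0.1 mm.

Precipitable water is the column-integrated vapour mass per unit area: PW = (1/g) Σ q̄ Δp, with q in kg/kg and Δp in Pa (1 kg/m² of water = 1 mm).
Layer 1000–800 hPa: Δp = 200 hPa = 20000 Pa, q̄ = 0.00948 kg/kg → 0.00948 × 20000 / 9.8 = 19.35 mm
Layer 800–350 hPa: Δp = 450 hPa = 45000 Pa, q̄ = 0.0035 kg/kg → 0.0035 × 45000 / 9.8 = 16.07 mm
PW = 19.35 + 16.07 = 35.42 ≈ 35.4 mm.
Rainfall = ε × PW = 0.45 × 35.4 = 15.9 mm.

PW ≈ 35.4 mm; rainfall ≈ 15.9 mm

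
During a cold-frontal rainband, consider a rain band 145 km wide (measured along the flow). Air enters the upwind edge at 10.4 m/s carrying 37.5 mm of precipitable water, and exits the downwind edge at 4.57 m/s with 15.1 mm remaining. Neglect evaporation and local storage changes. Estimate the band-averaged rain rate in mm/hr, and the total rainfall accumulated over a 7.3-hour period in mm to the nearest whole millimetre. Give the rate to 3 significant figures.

Column moisture flux per unit crosswind length is F = V × PW.
Inflow: F_in = 10.4 × 37.5 = 390 mm·m/s
Outflow: F_out = 4.57 × 15.1 = 69.007 mm·m/s
Steady-state rate R = (F_in − F_out)/L = (390 − 69.007) / 145000 m = 2.214e-03 mm/s.
R = 2.214e-03 × 3600 = 7.97 mm/hr.
Over 7.3 h: total = 7.97 × 7.3 = 58.181 ≈ 58 mm.

R ≈ 7.97 mm/hr; total ≈ 58 mm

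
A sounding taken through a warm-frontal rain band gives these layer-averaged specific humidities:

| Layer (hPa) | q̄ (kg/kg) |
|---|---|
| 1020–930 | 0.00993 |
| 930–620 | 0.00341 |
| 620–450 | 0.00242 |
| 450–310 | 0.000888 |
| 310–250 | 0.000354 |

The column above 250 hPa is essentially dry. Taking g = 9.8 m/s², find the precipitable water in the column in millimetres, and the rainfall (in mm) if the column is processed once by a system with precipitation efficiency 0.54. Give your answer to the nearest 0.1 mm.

PW ≈ 25.6 mm; rainfall ≈ 13.8 mm

Precipitable water is the column-integrated vapour mass per unit area: PW = (1/g) Σ q̄ Δp, with q in kg/kg and Δp in Pa (1 kg/m² of water = 1 mm).
Layer 1020–930 hPa: Δp = 90 hPa = 9000 Pa, q̄ = 0.00993 kg/kg → 0.00993 × 9000 / 9.8 = 9.12 mm
Layer 930–620 hPa: Δp = 310 hPa = 31000 Pa, q̄ = 0.00341 kg/kg → 0.00341 × 31000 / 9.8 = 10.79 mm
Layer 620–450 hPa: Δp = 170 hPa = 17000 Pa, q̄ = 0.00242 kg/kg → 0.00242 × 17000 / 9.8 = 4.20 mm
Layer 450–310 hPa: Δp = 140 hPa = 14000 Pa, q̄ = 0.000888 kg/kg → 0.000888 × 14000 / 9.8 = 1.27 mm
Layer 310–250 hPa: Δp = 60 hPa = 6000 Pa, q̄ = 0.000354 kg/kg → 0.000354 × 6000 / 9.8 = 0.22 mm
PW = 9.12 + 10.79 + 4.20 + 1.27 + 0.22 = 25.60 ≈ 25.6 mm.
Rainfall = ε × PW = 0.54 × 25.6 = 13.8 mm.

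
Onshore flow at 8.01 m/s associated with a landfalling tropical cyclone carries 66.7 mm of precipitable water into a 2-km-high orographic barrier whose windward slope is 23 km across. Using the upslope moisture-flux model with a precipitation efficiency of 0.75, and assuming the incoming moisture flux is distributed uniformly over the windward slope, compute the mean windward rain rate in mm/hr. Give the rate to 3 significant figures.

Incoming column moisture flux per unit ridge length: F = V × PW = 8.01 × 66.7 = 534.267 mm·m/s.
Spread over the 23 km slope with efficiency ε = 0.75: R = ε·F/W = 0.75 × 534.267 / 23000 m = 1.742e-02 mm/s.
R = 1.742e-02 × 3600 = 62.7 mm/hr.

R ≈ 62.7 mm/hr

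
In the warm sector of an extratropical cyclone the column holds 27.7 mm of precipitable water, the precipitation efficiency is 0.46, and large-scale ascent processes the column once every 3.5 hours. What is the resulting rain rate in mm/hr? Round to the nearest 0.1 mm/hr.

R ≈ 3.6 mm/hr

Each overturning extracts ε × PW = 0.46 × 27.7 = 12.742 mm.
Rate = ε·PW / τ = 12.742 / 3.5 h = 3.6 mm/hr.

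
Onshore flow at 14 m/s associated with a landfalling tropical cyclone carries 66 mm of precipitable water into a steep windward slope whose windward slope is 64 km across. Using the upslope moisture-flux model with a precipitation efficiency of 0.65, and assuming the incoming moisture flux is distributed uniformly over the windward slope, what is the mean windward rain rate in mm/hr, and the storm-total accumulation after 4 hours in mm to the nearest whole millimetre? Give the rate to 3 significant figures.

R ≈ 33.8 mm/hr; total ≈ 135 mm

Incoming column moisture flux per unit ridge length: F = V × PW = 14 × 66 = 924 mm·m/s.
Spread over the 64 km slope with efficiency ε = 0.65: R = ε·F/W = 0.65 × 924 / 64000 m = 9.384e-03 mm/s.
R = 9.384e-03 × 3600 = 33.8 mm/hr.
Over 4 h: total = 33.8 × 4 = 135.2 ≈ 135 mm.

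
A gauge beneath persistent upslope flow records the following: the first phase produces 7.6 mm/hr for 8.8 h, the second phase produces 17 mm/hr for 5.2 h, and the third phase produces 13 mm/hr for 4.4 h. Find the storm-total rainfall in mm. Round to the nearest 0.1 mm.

Total = Σ Rᵢ Δtᵢ = 7.6 × 8.8 + 17 × 5.2 + 13 × 4.4
      = 66.88 + 88.4 + 57.2 = 212.5 mm.

total ≈ 212.5 mm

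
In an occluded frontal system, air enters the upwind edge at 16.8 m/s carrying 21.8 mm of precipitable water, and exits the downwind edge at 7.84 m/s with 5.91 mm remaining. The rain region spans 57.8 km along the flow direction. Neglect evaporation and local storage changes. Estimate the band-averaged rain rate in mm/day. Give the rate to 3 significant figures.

R ≈ 478 mm/day

Column moisture flux per unit crosswind length is F = V × PW.
Inflow: F_in = 16.8 × 21.8 = 366.24 mm·m/s
Outflow: F_out = 7.84 × 5.91 = 46.3344 mm·m/s
Steady-state rate R = (F_in − F_out)/L = (366.24 − 46.3344) / 57800 m = 5.535e-03 mm/s.
R = 5.535e-03 × 3600 × 24 = 478 mm/day.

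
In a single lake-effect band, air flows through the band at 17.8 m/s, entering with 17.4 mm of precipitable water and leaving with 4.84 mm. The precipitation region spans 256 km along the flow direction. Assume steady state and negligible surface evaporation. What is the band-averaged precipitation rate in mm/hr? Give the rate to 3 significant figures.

Column moisture flux per unit crosswind length is F = V × PW.
Inflow: F_in = 17.8 × 17.4 = 309.72 mm·m/s
Outflow: F_out = 17.8 × 4.84 = 86.152 mm·m/s
Steady-state rate R = (F_in − F_out)/L = (309.72 − 86.152) / 256000 m = 8.733e-04 mm/s.
R = 8.733e-04 × 3600 = 3.14 mm/hr.

R ≈ 3.14 mm/hr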